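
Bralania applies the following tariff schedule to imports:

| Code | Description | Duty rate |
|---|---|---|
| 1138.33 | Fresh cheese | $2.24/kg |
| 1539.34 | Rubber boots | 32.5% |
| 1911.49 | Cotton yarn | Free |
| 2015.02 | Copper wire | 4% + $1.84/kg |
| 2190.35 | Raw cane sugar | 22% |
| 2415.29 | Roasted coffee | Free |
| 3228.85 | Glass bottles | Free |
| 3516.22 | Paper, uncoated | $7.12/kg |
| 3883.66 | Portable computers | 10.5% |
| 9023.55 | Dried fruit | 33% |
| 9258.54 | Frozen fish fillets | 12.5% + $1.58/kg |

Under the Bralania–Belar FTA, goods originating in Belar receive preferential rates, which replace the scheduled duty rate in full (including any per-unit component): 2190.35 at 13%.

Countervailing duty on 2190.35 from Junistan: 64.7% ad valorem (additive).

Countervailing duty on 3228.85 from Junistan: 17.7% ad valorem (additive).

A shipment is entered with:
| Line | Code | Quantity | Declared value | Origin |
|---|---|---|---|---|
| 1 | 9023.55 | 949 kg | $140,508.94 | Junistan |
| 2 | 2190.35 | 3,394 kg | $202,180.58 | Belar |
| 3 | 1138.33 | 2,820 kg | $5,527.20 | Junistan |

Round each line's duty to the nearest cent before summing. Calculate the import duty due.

$78,968.23

Line 1 (9023.55, Junistan, 949 kg, $140,508.94):
Base rate for 9023.55 is 33%.
Duty = $140,508.94 × 33% = $46,367.95.
Line 2 (2190.35, Belar, 3,394 kg, $202,180.58):
Base rate for 2190.35 is 22%.
Origin Belar qualifies under the Bralania–Belar agreement and 2190.35 is covered: preferential rate 13% applies instead.
The additional-duty order on 2190.35 targets Junistan, not Belar; it does not apply.
Duty = $202,180.58 × 13% = $26,283.48.
Line 3 (1138.33, Junistan, 2,820 kg, $5,527.20):
Base rate for 1138.33 is $2.24/kg.
Duty = 2,820 × $2.24 = $6,316.80.
Total = $46,367.95 + $26,283.48 + $6,316.80 = $78,968.23.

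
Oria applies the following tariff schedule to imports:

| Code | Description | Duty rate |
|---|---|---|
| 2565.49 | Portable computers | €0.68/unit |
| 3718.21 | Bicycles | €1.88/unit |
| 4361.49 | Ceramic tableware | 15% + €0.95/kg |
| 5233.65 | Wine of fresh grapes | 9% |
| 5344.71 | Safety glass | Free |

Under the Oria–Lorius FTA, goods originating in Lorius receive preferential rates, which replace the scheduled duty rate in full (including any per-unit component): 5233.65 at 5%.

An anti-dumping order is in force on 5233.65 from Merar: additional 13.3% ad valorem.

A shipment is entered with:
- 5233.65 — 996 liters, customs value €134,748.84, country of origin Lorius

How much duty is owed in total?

Line 1 (5233.65, Lorius, 996 liters, €134,748.84):
Base rate for 5233.65 is 9%.
Origin Lorius qualifies under the Oria–Lorius agreement and 5233.65 is covered: preferential rate 5% applies instead.
The additional-duty order on 5233.65 targets Merar, not Lorius; it does not apply.
Duty = €134,748.84 × 5% = €6,737.44.

€6,737.44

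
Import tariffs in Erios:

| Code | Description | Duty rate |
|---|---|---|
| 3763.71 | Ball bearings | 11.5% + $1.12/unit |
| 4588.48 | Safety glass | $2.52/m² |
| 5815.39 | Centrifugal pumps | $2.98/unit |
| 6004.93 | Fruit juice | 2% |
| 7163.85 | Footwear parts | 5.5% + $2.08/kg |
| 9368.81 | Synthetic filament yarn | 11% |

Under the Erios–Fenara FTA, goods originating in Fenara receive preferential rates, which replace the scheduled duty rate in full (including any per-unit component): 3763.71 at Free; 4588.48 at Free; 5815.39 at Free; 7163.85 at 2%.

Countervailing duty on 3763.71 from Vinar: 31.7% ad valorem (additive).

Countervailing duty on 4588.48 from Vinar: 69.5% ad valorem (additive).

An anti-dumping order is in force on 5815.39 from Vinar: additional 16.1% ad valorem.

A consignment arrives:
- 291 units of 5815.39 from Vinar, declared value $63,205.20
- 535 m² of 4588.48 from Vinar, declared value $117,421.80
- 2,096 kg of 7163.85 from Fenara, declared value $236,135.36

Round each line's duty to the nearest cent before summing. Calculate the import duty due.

Line 1 (5815.39, Vinar, 291 units, $63,205.20):
Base rate for 5815.39 is $2.98/unit.
5815.39 has an FTA preferential rate, but origin Vinar is not Fenara; base rate stands.
Additional duty on 5815.39 from Vinar: +16.1% ad valorem. Applied ad valorem rate = 16.1%.
Duty = $63,205.20 × 16.1% + 291 × $2.98 = $11,043.22.
Line 2 (4588.48, Vinar, 535 m², $117,421.80):
Base rate for 4588.48 is $2.52/m².
4588.48 has an FTA preferential rate, but origin Vinar is not Fenara; base rate stands.
Additional duty on 4588.48 from Vinar: +69.5% ad valorem. Applied ad valorem rate = 69.5%.
Duty = $117,421.80 × 69.5% + 535 × $2.52 = $82,956.35.
Line 3 (7163.85, Fenara, 2,096 kg, $236,135.36):
Base rate for 7163.85 is 5.5% + $2.08/kg.
Origin Fenara qualifies under the Erios–Fenara agreement and 7163.85 is covered: preferential rate 2% applies instead.
Duty = $236,135.36 × 2% = $4,722.71.
Total = $11,043.22 + $82,956.35 + $4,722.71 = $98,722.28.

$98,722.28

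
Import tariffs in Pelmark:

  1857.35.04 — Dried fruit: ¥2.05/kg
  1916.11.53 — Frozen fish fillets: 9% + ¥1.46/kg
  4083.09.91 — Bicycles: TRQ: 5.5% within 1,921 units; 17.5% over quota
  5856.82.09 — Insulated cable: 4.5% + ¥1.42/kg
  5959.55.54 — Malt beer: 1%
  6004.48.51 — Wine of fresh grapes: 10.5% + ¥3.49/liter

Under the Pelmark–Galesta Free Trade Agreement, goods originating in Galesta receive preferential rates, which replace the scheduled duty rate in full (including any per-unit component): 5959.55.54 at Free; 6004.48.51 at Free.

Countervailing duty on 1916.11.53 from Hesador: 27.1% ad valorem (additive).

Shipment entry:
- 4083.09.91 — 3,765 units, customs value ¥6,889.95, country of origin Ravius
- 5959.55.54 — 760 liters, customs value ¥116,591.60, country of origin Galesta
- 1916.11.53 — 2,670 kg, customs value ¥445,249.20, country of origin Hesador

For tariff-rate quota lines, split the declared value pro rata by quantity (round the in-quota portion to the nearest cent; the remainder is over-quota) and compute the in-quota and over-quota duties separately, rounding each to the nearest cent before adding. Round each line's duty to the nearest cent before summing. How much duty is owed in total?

Line 1 (4083.09.91, Ravius, 3,765 units, ¥6,889.95):
Code 4083.09.91 is under a tariff-rate quota (threshold 1,921 units). In-quota: 1,921 units at 5.5%; over-quota: 1,844 units at 17.5%.
Pro-rata value split: in-quota = ¥6,889.95 × 1,921/3,765 = ¥3,515.43; over-quota = ¥6,889.95 − ¥3,515.43 = ¥3,374.52.
In-quota duty = ¥3,515.43 × 5.5% = ¥193.35. Over-quota duty = ¥3,374.52 × 17.5% = ¥590.54.
Line duty = ¥193.35 + ¥590.54 = ¥783.89.
Line 2 (5959.55.54, Galesta, 760 liters, ¥116,591.60):
Base rate for 5959.55.54 is 1%.
Origin Galesta qualifies under the Pelmark–Galesta agreement and 5959.55.54 is covered: preferential rate Free applies instead.
Duty = ¥116,591.60 × 0% = ¥0.00.
Line 3 (1916.11.53, Hesador, 2,670 kg, ¥445,249.20):
Base rate for 1916.11.53 is 9% + ¥1.46/kg.
Additional duty on 1916.11.53 from Hesador: +27.1%. Applied ad valorem rate: 9% + 27.1% = 36.1%.
Duty = ¥445,249.20 × 36.1% + 2,670 × ¥1.46 = ¥164,633.16.
Total = ¥783.89 + ¥0.00 + ¥164,633.16 = ¥165,417.05.

¥165,417.05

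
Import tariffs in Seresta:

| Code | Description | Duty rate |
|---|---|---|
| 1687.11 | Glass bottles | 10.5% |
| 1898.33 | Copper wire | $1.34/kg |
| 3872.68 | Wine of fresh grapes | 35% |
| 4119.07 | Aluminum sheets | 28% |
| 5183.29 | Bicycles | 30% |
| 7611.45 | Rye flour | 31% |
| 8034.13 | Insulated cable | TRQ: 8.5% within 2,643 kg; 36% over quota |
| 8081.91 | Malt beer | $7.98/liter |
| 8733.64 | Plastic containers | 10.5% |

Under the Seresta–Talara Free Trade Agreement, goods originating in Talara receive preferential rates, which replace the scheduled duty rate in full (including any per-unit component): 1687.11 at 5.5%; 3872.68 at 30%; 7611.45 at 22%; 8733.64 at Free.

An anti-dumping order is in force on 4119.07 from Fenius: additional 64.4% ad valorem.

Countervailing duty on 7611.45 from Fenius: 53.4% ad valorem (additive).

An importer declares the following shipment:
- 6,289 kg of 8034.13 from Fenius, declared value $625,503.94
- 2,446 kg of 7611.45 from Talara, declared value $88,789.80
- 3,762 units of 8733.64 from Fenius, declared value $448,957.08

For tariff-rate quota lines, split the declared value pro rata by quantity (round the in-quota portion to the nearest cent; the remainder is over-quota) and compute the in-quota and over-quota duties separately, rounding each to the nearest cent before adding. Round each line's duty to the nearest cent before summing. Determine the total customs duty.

$219,565.66

Line 1 (8034.13, Fenius, 6,289 kg, $625,503.94):
Code 8034.13 is under a tariff-rate quota (threshold 2,643 kg). In-quota: 2,643 kg at 8.5%; over-quota: 3,646 kg at 36%.
Pro-rata value split: in-quota = $625,503.94 × 2,643/6,289 = $262,872.78; over-quota = $625,503.94 − $262,872.78 = $362,631.16.
In-quota duty = $262,872.78 × 8.5% = $22,344.19. Over-quota duty = $362,631.16 × 36% = $130,547.22.
Line duty = $22,344.19 + $130,547.22 = $152,891.41.
Line 2 (7611.45, Talara, 2,446 kg, $88,789.80):
Base rate for 7611.45 is 31%.
Origin Talara qualifies under the Seresta–Talara agreement and 7611.45 is covered: preferential rate 22% applies instead.
The additional-duty order on 7611.45 targets Fenius, not Talara; it does not apply.
Duty = $88,789.80 × 22% = $19,533.76.
Line 3 (8733.64, Fenius, 3,762 units, $448,957.08):
Base rate for 8733.64 is 10.5%.
8733.64 has an FTA preferential rate, but origin Fenius is not Talara; base rate stands.
Duty = $448,957.08 × 10.5% = $47,140.49.
Total = $152,891.41 + $19,533.76 + $47,140.49 = $219,565.66.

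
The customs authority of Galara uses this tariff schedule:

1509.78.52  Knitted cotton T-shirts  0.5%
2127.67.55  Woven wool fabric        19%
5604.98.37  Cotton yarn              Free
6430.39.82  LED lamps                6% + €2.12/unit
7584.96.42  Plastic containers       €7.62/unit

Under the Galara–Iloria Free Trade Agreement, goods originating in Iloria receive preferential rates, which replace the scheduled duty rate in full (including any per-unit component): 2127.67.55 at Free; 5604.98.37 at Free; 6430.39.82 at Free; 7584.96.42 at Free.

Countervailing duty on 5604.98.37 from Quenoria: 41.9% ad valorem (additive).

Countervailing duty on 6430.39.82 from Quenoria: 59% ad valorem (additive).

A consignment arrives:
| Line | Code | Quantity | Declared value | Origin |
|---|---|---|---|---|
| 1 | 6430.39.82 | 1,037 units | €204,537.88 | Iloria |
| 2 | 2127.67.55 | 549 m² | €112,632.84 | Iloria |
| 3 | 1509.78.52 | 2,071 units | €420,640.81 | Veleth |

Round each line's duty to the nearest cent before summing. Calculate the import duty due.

Line 1 (6430.39.82, Iloria, 1,037 units, €204,537.88):
Base rate for 6430.39.82 is 6% + €2.12/unit.
Origin Iloria qualifies under the Galara–Iloria agreement and 6430.39.82 is covered: preferential rate Free applies instead.
The additional-duty order on 6430.39.82 targets Quenoria, not Iloria; it does not apply.
Duty = €204,537.88 × 0% = €0.00.
Line 2 (2127.67.55, Iloria, 549 m², €112,632.84):
Base rate for 2127.67.55 is 19%.
Origin Iloria qualifies under the Galara–Iloria agreement and 2127.67.55 is covered: preferential rate Free applies instead.
Duty = €112,632.84 × 0% = €0.00.
Line 3 (1509.78.52, Veleth, 2,071 units, €420,640.81):
Base rate for 1509.78.52 is 0.5%.
Duty = €420,640.81 × 0.5% = €2,103.20.
Total = €0.00 + €0.00 + €2,103.20 = €2,103.20.

€2,103.20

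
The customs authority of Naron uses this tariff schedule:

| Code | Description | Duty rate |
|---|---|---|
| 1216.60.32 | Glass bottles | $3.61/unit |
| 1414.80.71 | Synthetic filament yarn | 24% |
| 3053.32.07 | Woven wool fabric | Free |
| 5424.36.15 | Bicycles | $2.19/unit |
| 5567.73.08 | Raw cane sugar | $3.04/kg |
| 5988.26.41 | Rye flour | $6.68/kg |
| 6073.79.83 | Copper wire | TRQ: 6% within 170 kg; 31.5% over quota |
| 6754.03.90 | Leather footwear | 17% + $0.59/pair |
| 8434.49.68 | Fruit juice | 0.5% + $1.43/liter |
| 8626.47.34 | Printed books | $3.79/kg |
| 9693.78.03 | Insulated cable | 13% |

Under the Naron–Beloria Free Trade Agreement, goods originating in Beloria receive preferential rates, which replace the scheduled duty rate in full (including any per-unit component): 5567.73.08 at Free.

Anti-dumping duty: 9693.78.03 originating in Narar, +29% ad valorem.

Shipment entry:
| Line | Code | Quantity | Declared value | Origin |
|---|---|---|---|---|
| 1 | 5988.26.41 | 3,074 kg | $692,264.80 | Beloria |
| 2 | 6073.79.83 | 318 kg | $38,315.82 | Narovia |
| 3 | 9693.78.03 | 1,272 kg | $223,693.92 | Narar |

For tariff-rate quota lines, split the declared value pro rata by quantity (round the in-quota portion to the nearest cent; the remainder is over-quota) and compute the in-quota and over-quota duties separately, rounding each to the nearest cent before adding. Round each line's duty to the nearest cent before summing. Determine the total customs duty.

Line 1 (5988.26.41, Beloria, 3,074 kg, $692,264.80):
Base rate for 5988.26.41 is $6.68/kg.
Origin Beloria is the FTA partner but 5988.26.41 is not on the preference list; base rate stands.
Duty = 3,074 × $6.68 = $20,534.32.
Line 2 (6073.79.83, Narovia, 318 kg, $38,315.82):
Code 6073.79.83 is under a tariff-rate quota (threshold 170 kg). In-quota: 170 kg at 6%; over-quota: 148 kg at 31.5%.
Pro-rata value split: in-quota = $38,315.82 × 170/318 = $20,483.30; over-quota = $38,315.82 − $20,483.30 = $17,832.52.
In-quota duty = $20,483.30 × 6% = $1,229.00. Over-quota duty = $17,832.52 × 31.5% = $5,617.24.
Line duty = $1,229.00 + $5,617.24 = $6,846.24.
Line 3 (9693.78.03, Narar, 1,272 kg, $223,693.92):
Base rate for 9693.78.03 is 13%.
Additional duty on 9693.78.03 from Narar: +29%. Applied ad valorem rate: 13% + 29% = 42%.
Duty = $223,693.92 × 42% = $93,951.45.
Total = $20,534.32 + $6,846.24 + $93,951.45 = $121,332.01.

$121,332.01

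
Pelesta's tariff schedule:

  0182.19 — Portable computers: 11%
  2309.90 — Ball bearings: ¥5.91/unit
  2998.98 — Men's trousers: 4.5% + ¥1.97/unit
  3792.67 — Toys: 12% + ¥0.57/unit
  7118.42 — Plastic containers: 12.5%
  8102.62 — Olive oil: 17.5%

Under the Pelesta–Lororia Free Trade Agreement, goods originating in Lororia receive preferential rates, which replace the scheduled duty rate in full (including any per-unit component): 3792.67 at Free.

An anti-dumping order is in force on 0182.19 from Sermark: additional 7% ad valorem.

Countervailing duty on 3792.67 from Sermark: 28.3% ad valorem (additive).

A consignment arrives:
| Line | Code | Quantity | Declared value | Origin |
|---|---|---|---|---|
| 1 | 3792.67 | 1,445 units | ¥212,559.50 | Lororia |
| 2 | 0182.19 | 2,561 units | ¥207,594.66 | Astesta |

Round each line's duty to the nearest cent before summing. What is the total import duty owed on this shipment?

¥22,835.41

Line 1 (3792.67, Lororia, 1,445 units, ¥212,559.50):
Base rate for 3792.67 is 12% + ¥0.57/unit.
Origin Lororia qualifies under the Pelesta–Lororia agreement and 3792.67 is covered: preferential rate Free applies instead.
The additional-duty order on 3792.67 targets Sermark, not Lororia; it does not apply.
Duty = ¥212,559.50 × 0% = ¥0.00.
Line 2 (0182.19, Astesta, 2,561 units, ¥207,594.66):
Base rate for 0182.19 is 11%.
The additional-duty order on 0182.19 targets Sermark, not Astesta; it does not apply.
Duty = ¥207,594.66 × 11% = ¥22,835.41.
Total = ¥0.00 + ¥22,835.41 = ¥22,835.41.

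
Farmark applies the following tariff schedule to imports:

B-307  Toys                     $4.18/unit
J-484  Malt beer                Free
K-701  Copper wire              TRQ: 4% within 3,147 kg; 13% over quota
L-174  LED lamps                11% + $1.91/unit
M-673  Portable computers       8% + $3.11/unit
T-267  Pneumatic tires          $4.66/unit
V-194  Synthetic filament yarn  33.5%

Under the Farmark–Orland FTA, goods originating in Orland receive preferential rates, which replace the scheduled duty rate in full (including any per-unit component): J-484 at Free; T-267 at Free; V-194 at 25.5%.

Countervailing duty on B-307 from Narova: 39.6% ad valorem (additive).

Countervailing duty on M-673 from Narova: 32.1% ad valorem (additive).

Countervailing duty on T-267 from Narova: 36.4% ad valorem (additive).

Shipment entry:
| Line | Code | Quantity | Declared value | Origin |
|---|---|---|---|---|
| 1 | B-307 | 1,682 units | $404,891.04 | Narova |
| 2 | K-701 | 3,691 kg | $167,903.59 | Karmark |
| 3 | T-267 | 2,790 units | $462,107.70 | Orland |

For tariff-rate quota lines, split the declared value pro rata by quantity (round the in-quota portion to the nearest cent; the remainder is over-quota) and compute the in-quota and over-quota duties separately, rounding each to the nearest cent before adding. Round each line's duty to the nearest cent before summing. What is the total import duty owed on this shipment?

Line 1 (B-307, Narova, 1,682 units, $404,891.04):
Base rate for B-307 is $4.18/unit.
Additional duty on B-307 from Narova: +39.6% ad valorem. Applied ad valorem rate = 39.6%.
Duty = $404,891.04 × 39.6% + 1,682 × $4.18 = $167,367.61.
Line 2 (K-701, Karmark, 3,691 kg, $167,903.59):
Code K-701 is under a tariff-rate quota (threshold 3,147 kg). In-quota: 3,147 kg at 4%; over-quota: 544 kg at 13%.
Pro-rata value split: in-quota = $167,903.59 × 3,147/3,691 = $143,157.03; over-quota = $167,903.59 − $143,157.03 = $24,746.56.
In-quota duty = $143,157.03 × 4% = $5,726.28. Over-quota duty = $24,746.56 × 13% = $3,217.05.
Line duty = $5,726.28 + $3,217.05 = $8,943.33.
Line 3 (T-267, Orland, 2,790 units, $462,107.70):
Base rate for T-267 is $4.66/unit.
Origin Orland qualifies under the Farmark–Orland agreement and T-267 is covered: preferential rate Free applies instead.
The additional-duty order on T-267 targets Narova, not Orland; it does not apply.
Duty = $462,107.70 × 0% = $0.00.
Total = $167,367.61 + $8,943.33 + $0.00 = $176,310.94.

$176,310.94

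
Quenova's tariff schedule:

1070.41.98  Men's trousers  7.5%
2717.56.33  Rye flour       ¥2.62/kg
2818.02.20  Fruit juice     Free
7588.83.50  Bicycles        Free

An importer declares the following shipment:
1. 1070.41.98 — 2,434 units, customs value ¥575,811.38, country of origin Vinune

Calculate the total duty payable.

¥43,185.85

Line 1 (1070.41.98, Vinune, 2,434 units, ¥575,811.38):
Base rate for 1070.41.98 is 7.5%.
Duty = ¥575,811.38 × 7.5% = ¥43,185.85.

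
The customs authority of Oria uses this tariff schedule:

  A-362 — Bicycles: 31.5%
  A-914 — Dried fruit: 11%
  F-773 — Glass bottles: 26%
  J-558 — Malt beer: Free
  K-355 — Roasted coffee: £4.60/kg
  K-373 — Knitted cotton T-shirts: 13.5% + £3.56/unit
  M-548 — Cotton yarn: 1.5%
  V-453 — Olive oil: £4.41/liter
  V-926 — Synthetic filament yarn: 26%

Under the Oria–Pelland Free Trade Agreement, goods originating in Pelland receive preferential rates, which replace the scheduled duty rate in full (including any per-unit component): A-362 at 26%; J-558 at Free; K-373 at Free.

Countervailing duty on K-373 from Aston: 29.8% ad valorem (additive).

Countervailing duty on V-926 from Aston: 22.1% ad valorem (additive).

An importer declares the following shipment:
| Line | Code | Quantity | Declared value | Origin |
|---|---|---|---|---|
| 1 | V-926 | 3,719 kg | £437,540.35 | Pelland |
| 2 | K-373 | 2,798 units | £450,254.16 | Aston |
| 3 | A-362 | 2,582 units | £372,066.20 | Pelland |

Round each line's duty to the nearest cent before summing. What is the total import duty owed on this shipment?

Line 1 (V-926, Pelland, 3,719 kg, £437,540.35):
Base rate for V-926 is 26%.
Origin Pelland is the FTA partner but V-926 is not on the preference list; base rate stands.
The additional-duty order on V-926 targets Aston, not Pelland; it does not apply.
Duty = £437,540.35 × 26% = £113,760.49.
Line 2 (K-373, Aston, 2,798 units, £450,254.16):
Base rate for K-373 is 13.5% + £3.56/unit.
K-373 has an FTA preferential rate, but origin Aston is not Pelland; base rate stands.
Additional duty on K-373 from Aston: +29.8%. Applied ad valorem rate: 13.5% + 29.8% = 43.3%.
Duty = £450,254.16 × 43.3% + 2,798 × £3.56 = £204,920.93.
Line 3 (A-362, Pelland, 2,582 units, £372,066.20):
Base rate for A-362 is 31.5%.
Origin Pelland qualifies under the Oria–Pelland agreement and A-362 is covered: preferential rate 26% applies instead.
Duty = £372,066.20 × 26% = £96,737.21.
Total = £113,760.49 + £204,920.93 + £96,737.21 = £415,418.63.

£415,418.63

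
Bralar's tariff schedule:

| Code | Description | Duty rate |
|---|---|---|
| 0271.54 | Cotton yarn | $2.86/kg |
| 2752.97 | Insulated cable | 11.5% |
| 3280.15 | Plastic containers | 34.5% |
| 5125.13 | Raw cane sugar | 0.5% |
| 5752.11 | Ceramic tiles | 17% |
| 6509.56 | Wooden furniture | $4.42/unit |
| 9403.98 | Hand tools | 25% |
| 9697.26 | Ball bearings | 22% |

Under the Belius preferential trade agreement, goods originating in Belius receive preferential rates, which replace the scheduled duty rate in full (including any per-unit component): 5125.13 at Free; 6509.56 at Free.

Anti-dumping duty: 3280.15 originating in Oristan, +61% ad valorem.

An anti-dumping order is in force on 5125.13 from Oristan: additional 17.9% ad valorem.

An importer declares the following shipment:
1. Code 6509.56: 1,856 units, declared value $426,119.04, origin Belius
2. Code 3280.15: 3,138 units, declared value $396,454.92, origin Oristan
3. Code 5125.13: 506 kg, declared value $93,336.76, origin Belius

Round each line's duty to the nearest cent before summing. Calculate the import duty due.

Line 1 (6509.56, Belius, 1,856 units, $426,119.04):
Base rate for 6509.56 is $4.42/unit.
Origin Belius qualifies under the Bralar–Belius agreement and 6509.56 is covered: preferential rate Free applies instead.
Duty = $426,119.04 × 0% = $0.00.
Line 2 (3280.15, Oristan, 3,138 units, $396,454.92):
Base rate for 3280.15 is 34.5%.
Additional duty on 3280.15 from Oristan: +61%. Applied ad valorem rate: 34.5% + 61% = 95.5%.
Duty = $396,454.92 × 95.5% = $378,614.45.
Line 3 (5125.13, Belius, 506 kg, $93,336.76):
Base rate for 5125.13 is 0.5%.
Origin Belius qualifies under the Bralar–Belius agreement and 5125.13 is covered: preferential rate Free applies instead.
The additional-duty order on 5125.13 targets Oristan, not Belius; it does not apply.
Duty = $93,336.76 × 0% = $0.00.
Total = $0.00 + $378,614.45 + $0.00 = $378,614.45.

$378,614.45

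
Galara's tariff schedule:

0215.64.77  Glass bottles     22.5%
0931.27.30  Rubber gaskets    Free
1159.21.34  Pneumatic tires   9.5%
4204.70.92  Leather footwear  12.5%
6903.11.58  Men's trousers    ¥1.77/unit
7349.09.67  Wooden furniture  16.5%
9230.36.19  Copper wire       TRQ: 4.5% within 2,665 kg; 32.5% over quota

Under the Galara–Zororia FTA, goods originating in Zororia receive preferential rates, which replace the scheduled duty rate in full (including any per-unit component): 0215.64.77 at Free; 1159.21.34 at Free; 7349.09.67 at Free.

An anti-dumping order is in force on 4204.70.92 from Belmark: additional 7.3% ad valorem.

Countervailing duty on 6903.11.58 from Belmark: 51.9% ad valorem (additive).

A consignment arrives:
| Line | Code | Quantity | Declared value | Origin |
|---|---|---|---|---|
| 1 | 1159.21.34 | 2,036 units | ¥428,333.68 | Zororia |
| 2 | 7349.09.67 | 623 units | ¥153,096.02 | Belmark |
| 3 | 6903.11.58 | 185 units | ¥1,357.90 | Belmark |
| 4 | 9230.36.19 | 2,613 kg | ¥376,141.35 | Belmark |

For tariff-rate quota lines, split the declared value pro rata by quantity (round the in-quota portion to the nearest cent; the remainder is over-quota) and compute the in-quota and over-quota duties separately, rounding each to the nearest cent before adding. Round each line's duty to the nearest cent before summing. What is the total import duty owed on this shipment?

¥43,219.40

Line 1 (1159.21.34, Zororia, 2,036 units, ¥428,333.68):
Base rate for 1159.21.34 is 9.5%.
Origin Zororia qualifies under the Galara–Zororia agreement and 1159.21.34 is covered: preferential rate Free applies instead.
Duty = ¥428,333.68 × 0% = ¥0.00.
Line 2 (7349.09.67, Belmark, 623 units, ¥153,096.02):
Base rate for 7349.09.67 is 16.5%.
7349.09.67 has an FTA preferential rate, but origin Belmark is not Zororia; base rate stands.
Duty = ¥153,096.02 × 16.5% = ¥25,260.84.
Line 3 (6903.11.58, Belmark, 185 units, ¥1,357.90):
Base rate for 6903.11.58 is ¥1.77/unit.
Additional duty on 6903.11.58 from Belmark: +51.9% ad valorem. Applied ad valorem rate = 51.9%.
Duty = ¥1,357.90 × 51.9% + 185 × ¥1.77 = ¥1,032.20.
Line 4 (9230.36.19, Belmark, 2,613 kg, ¥376,141.35):
Code 9230.36.19 is under a tariff-rate quota (threshold 2,665 kg). Quantity 2,613 kg is within the quota, so the in-quota rate 4.5% applies to the full value.
Duty = ¥376,141.35 × 4.5% = ¥16,926.36.
Total = ¥0.00 + ¥25,260.84 + ¥1,032.20 + ¥16,926.36 = ¥43,219.40.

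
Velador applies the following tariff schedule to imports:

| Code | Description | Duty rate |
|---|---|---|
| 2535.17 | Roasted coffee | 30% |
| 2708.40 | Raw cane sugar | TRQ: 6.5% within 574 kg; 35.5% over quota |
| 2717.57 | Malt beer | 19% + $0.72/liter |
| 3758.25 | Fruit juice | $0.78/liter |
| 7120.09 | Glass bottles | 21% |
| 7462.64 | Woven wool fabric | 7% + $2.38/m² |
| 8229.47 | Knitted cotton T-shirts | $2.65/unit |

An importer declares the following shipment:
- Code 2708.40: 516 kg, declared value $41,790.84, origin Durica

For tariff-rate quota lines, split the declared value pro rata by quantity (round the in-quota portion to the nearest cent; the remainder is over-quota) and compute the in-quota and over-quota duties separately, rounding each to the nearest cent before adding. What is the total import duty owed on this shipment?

Line 1 (2708.40, Durica, 516 kg, $41,790.84):
Code 2708.40 is under a tariff-rate quota (threshold 574 kg). Quantity 516 kg is within the quota, so the in-quota rate 6.5% applies to the full value.
Duty = $41,790.84 × 6.5% = $2,716.40.

$2,716.40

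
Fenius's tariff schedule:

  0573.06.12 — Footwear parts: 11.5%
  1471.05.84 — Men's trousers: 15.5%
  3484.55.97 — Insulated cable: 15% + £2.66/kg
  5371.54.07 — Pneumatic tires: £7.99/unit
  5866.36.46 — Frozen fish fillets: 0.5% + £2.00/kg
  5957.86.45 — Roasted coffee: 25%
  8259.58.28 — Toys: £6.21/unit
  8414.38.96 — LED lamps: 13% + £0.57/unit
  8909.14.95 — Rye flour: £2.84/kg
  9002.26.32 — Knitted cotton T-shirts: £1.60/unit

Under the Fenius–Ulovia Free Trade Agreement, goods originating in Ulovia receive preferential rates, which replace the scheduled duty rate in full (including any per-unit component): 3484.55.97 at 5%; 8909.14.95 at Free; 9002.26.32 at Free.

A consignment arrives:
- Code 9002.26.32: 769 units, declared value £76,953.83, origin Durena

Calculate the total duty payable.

Line 1 (9002.26.32, Durena, 769 units, £76,953.83):
Base rate for 9002.26.32 is £1.60/unit.
9002.26.32 has an FTA preferential rate, but origin Durena is not Ulovia; base rate stands.
Duty = 769 × £1.60 = £1,230.40.

£1,230.40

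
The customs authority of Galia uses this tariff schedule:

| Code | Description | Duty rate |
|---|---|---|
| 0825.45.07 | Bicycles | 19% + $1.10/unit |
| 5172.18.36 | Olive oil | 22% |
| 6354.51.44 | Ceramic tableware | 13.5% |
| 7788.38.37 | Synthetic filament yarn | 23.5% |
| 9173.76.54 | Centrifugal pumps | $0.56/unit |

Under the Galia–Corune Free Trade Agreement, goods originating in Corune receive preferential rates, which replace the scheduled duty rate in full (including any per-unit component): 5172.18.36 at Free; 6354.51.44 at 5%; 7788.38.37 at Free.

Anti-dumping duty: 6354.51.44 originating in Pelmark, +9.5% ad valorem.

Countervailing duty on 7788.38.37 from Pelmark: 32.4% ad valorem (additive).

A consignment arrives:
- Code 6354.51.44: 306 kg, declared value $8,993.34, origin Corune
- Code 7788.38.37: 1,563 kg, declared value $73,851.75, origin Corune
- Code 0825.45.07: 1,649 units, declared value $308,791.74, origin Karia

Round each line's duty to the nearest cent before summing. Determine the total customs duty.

$60,934.00

Line 1 (6354.51.44, Corune, 306 kg, $8,993.34):
Base rate for 6354.51.44 is 13.5%.
Origin Corune qualifies under the Galia–Corune agreement and 6354.51.44 is covered: preferential rate 5% applies instead.
The additional-duty order on 6354.51.44 targets Pelmark, not Corune; it does not apply.
Duty = $8,993.34 × 5% = $449.67.
Line 2 (7788.38.37, Corune, 1,563 kg, $73,851.75):
Base rate for 7788.38.37 is 23.5%.
Origin Corune qualifies under the Galia–Corune agreement and 7788.38.37 is covered: preferential rate Free applies instead.
The additional-duty order on 7788.38.37 targets Pelmark, not Corune; it does not apply.
Duty = $73,851.75 × 0% = $0.00.
Line 3 (0825.45.07, Karia, 1,649 units, $308,791.74):
Base rate for 0825.45.07 is 19% + $1.10/unit.
Duty = $308,791.74 × 19% + 1,649 × $1.10 = $60,484.33.
Total = $449.67 + $0.00 + $60,484.33 = $60,934.00.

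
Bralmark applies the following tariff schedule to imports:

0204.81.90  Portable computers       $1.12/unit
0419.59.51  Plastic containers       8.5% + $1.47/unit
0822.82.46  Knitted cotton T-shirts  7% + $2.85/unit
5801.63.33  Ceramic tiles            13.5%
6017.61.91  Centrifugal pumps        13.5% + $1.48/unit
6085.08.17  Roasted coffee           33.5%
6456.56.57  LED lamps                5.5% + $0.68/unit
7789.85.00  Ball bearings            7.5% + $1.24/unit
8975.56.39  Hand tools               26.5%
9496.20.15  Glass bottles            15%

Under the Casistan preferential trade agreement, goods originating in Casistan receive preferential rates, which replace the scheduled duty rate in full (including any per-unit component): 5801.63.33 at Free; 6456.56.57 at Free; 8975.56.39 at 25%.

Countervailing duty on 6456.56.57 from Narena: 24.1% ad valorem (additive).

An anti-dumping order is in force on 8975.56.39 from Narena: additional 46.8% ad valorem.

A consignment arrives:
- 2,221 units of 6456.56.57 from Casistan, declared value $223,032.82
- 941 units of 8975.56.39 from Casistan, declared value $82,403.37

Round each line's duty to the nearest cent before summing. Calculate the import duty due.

Line 1 (6456.56.57, Casistan, 2,221 units, $223,032.82):
Base rate for 6456.56.57 is 5.5% + $0.68/unit.
Origin Casistan qualifies under the Bralmark–Casistan agreement and 6456.56.57 is covered: preferential rate Free applies instead.
The additional-duty order on 6456.56.57 targets Narena, not Casistan; it does not apply.
Duty = $223,032.82 × 0% = $0.00.
Line 2 (8975.56.39, Casistan, 941 units, $82,403.37):
Base rate for 8975.56.39 is 26.5%.
Origin Casistan qualifies under the Bralmark–Casistan agreement and 8975.56.39 is covered: preferential rate 25% applies instead.
The additional-duty order on 8975.56.39 targets Narena, not Casistan; it does not apply.
Duty = $82,403.37 × 25% = $20,600.84.
Total = $0.00 + $20,600.84 = $20,600.84.

$20,600.84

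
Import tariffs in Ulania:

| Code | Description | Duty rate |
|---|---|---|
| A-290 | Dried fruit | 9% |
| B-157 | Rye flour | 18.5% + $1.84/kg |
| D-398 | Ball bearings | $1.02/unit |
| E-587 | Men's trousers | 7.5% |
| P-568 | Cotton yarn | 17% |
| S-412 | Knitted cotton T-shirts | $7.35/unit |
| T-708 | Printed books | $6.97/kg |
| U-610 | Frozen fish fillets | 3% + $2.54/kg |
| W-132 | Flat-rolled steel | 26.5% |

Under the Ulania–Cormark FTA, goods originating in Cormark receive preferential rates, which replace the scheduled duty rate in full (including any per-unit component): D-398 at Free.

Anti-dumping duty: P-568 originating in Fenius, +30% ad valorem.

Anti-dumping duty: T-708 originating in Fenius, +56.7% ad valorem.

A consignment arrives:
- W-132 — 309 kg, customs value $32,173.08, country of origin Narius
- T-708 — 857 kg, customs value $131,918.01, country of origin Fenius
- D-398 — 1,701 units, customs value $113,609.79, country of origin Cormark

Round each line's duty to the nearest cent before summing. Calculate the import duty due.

$89,296.67

Line 1 (W-132, Narius, 309 kg, $32,173.08):
Base rate for W-132 is 26.5%.
Duty = $32,173.08 × 26.5% = $8,525.87.
Line 2 (T-708, Fenius, 857 kg, $131,918.01):
Base rate for T-708 is $6.97/kg.
Additional duty on T-708 from Fenius: +56.7% ad valorem. Applied ad valorem rate = 56.7%.
Duty = $131,918.01 × 56.7% + 857 × $6.97 = $80,770.80.
Line 3 (D-398, Cormark, 1,701 units, $113,609.79):
Base rate for D-398 is $1.02/unit.
Origin Cormark qualifies under the Ulania–Cormark agreement and D-398 is covered: preferential rate Free applies instead.
Duty = $113,609.79 × 0% = $0.00.
Total = $8,525.87 + $80,770.80 + $0.00 = $89,296.67.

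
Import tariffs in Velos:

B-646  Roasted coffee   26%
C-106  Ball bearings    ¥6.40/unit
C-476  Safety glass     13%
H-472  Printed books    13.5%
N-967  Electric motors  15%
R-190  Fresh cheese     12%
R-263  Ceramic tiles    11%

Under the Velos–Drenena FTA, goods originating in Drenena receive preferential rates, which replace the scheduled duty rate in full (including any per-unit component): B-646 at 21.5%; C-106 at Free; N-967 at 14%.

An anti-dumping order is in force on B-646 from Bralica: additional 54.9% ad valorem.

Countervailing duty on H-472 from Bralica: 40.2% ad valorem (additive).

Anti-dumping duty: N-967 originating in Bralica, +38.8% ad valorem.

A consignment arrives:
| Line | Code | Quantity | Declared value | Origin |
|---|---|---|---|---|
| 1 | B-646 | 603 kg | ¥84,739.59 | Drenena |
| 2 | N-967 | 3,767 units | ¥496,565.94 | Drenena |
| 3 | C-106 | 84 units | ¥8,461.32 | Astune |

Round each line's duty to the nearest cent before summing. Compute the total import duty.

Line 1 (B-646, Drenena, 603 kg, ¥84,739.59):
Base rate for B-646 is 26%.
Origin Drenena qualifies under the Velos–Drenena agreement and B-646 is covered: preferential rate 21.5% applies instead.
The additional-duty order on B-646 targets Bralica, not Drenena; it does not apply.
Duty = ¥84,739.59 × 21.5% = ¥18,219.01.
Line 2 (N-967, Drenena, 3,767 units, ¥496,565.94):
Base rate for N-967 is 15%.
Origin Drenena qualifies under the Velos–Drenena agreement and N-967 is covered: preferential rate 14% applies instead.
The additional-duty order on N-967 targets Bralica, not Drenena; it does not apply.
Duty = ¥496,565.94 × 14% = ¥69,519.23.
Line 3 (C-106, Astune, 84 units, ¥8,461.32):
Base rate for C-106 is ¥6.40/unit.
C-106 has an FTA preferential rate, but origin Astune is not Drenena; base rate stands.
Duty = 84 × ¥6.40 = ¥537.60.
Total = ¥18,219.01 + ¥69,519.23 + ¥537.60 = ¥88,275.84.

¥88,275.84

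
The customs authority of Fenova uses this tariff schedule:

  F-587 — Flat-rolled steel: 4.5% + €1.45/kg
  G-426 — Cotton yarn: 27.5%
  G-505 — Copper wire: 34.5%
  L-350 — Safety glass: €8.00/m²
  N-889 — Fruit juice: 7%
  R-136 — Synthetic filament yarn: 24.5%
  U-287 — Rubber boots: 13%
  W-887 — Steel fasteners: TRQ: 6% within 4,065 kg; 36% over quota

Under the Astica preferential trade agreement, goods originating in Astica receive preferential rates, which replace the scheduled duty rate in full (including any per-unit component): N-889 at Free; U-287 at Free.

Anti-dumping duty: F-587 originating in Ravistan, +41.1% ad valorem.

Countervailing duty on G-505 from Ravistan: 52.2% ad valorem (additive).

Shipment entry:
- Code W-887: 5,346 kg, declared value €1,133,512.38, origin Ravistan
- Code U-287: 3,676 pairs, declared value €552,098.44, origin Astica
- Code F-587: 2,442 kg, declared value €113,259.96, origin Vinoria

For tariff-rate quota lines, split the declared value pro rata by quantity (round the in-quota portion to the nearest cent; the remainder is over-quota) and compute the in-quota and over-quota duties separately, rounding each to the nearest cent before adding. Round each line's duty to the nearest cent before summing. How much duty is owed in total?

€158,131.47

Line 1 (W-887, Ravistan, 5,346 kg, €1,133,512.38):
Code W-887 is under a tariff-rate quota (threshold 4,065 kg). In-quota: 4,065 kg at 6%; over-quota: 1,281 kg at 36%.
Pro-rata value split: in-quota = €1,133,512.38 × 4,065/5,346 = €861,901.95; over-quota = €1,133,512.38 − €861,901.95 = €271,610.43.
In-quota duty = €861,901.95 × 6% = €51,714.12. Over-quota duty = €271,610.43 × 36% = €97,779.75.
Line duty = €51,714.12 + €97,779.75 = €149,493.87.
Line 2 (U-287, Astica, 3,676 pairs, €552,098.44):
Base rate for U-287 is 13%.
Origin Astica qualifies under the Fenova–Astica agreement and U-287 is covered: preferential rate Free applies instead.
Duty = €552,098.44 × 0% = €0.00.
Line 3 (F-587, Vinoria, 2,442 kg, €113,259.96):
Base rate for F-587 is 4.5% + €1.45/kg.
The additional-duty order on F-587 targets Ravistan, not Vinoria; it does not apply.
Duty = €113,259.96 × 4.5% + 2,442 × €1.45 = €8,637.60.
Total = €149,493.87 + €0.00 + €8,637.60 = €158,131.47.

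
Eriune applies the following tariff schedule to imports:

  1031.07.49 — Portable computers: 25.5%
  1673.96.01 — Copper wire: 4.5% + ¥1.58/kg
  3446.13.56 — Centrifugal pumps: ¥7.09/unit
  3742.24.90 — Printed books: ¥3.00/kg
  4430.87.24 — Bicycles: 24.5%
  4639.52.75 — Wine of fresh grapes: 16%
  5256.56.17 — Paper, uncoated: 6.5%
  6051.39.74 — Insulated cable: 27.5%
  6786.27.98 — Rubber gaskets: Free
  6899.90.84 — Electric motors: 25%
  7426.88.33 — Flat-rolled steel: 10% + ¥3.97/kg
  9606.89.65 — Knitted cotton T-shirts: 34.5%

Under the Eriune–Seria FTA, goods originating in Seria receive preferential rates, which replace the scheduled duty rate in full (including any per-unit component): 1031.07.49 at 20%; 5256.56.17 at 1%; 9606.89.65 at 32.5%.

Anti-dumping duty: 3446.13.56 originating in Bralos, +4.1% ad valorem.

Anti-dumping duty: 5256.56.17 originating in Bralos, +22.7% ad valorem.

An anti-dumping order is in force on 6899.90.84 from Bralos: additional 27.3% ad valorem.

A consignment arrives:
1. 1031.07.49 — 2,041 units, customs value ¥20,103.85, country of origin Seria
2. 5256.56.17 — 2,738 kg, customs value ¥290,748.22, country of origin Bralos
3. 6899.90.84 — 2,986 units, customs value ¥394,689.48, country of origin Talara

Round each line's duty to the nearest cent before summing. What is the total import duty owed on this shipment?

Line 1 (1031.07.49, Seria, 2,041 units, ¥20,103.85):
Base rate for 1031.07.49 is 25.5%.
Origin Seria qualifies under the Eriune–Seria agreement and 1031.07.49 is covered: preferential rate 20% applies instead.
Duty = ¥20,103.85 × 20% = ¥4,020.77.
Line 2 (5256.56.17, Bralos, 2,738 kg, ¥290,748.22):
Base rate for 5256.56.17 is 6.5%.
5256.56.17 has an FTA preferential rate, but origin Bralos is not Seria; base rate stands.
Additional duty on 5256.56.17 from Bralos: +22.7%. Applied ad valorem rate: 6.5% + 22.7% = 29.2%.
Duty = ¥290,748.22 × 29.2% = ¥84,898.48.
Line 3 (6899.90.84, Talara, 2,986 units, ¥394,689.48):
Base rate for 6899.90.84 is 25%.
The additional-duty order on 6899.90.84 targets Bralos, not Talara; it does not apply.
Duty = ¥394,689.48 × 25% = ¥98,672.37.
Total = ¥4,020.77 + ¥84,898.48 + ¥98,672.37 = ¥187,591.62.

¥187,591.62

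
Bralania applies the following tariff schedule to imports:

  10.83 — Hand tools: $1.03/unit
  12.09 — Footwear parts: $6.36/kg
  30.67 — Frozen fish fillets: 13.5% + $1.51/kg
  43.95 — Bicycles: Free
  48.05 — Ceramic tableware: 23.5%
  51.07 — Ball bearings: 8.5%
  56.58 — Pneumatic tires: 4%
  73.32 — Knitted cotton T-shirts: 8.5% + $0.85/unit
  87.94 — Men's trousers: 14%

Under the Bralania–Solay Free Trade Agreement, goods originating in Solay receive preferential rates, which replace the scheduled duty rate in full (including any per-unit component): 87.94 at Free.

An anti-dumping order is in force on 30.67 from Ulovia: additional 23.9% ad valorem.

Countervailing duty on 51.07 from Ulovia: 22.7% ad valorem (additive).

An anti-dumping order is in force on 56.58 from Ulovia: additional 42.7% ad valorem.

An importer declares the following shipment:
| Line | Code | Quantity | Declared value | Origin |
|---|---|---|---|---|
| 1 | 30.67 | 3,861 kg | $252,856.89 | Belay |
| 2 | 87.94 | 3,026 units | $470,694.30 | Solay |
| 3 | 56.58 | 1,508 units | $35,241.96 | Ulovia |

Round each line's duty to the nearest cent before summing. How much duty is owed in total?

Line 1 (30.67, Belay, 3,861 kg, $252,856.89):
Base rate for 30.67 is 13.5% + $1.51/kg.
The additional-duty order on 30.67 targets Ulovia, not Belay; it does not apply.
Duty = $252,856.89 × 13.5% + 3,861 × $1.51 = $39,965.79.
Line 2 (87.94, Solay, 3,026 units, $470,694.30):
Base rate for 87.94 is 14%.
Origin Solay qualifies under the Bralania–Solay agreement and 87.94 is covered: preferential rate Free applies instead.
Duty = $470,694.30 × 0% = $0.00.
Line 3 (56.58, Ulovia, 1,508 units, $35,241.96):
Base rate for 56.58 is 4%.
Additional duty on 56.58 from Ulovia: +42.7%. Applied ad valorem rate: 4% + 42.7% = 46.7%.
Duty = $35,241.96 × 46.7% = $16,458.00.
Total = $39,965.79 + $0.00 + $16,458.00 = $56,423.79.

$56,423.79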